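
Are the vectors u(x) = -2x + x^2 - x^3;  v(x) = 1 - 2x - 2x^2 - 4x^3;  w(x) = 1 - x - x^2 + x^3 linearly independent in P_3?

Take coordinates with respect to the standard basis {1, x, …, x^3}.
Place the vectors as rows of a 3×4 matrix and reduce to echelon form.
The reduction yields 3 nonzero rows, so the rank is 3.
Since rank = 3 (the number of vectors), the set is linearly independent.

linearly independent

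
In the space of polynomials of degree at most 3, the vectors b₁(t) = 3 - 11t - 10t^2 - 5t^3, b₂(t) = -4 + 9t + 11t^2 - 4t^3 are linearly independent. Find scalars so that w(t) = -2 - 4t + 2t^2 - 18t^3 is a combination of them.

w = 2b₁ + 2b₂

Identify each element with its coordinate vector in ℝ⁴ via {1, t, …, t^3}.
Since b₁, b₂ are independent, the coefficients expressing w are uniquely determined by a linear system.
Back-substitution yields (α₁, α₂) = (2, 2).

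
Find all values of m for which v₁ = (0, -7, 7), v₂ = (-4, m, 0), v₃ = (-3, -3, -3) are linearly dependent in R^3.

Dependence holds iff the 3×3 matrix [v₁ v₂ v₃] is singular.
The determinant works out to 21*m + 168.
Setting this to zero gives m = -8.

m = -8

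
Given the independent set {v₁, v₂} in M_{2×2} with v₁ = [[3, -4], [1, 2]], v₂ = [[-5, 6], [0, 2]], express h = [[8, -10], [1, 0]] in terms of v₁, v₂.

h = v₁ - v₂

Identify each element with its coordinate vector in ℝ⁴ via {E₁₁, E₁₂, E₂₁, E₂₂}.
Write h = c₁v₁ + c₂v₂ and equate components.
Row-reducing the augmented matrix gives the unique coefficients (c₁, c₂) = (1, -1).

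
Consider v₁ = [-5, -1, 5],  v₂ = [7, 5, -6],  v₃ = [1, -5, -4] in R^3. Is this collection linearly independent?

linearly independent

The matrix [v₁|v₂|v₃] has determinant 28.
A nonzero determinant means the columns are linearly independent.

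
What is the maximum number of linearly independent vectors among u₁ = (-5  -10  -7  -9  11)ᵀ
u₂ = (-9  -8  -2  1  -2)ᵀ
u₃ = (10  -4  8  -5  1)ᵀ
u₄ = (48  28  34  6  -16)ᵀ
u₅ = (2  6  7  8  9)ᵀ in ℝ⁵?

4

Put the 5×5 matrix [u₁|u₂|u₃|u₄|u₅] into echelon form.
The echelon form has 4 nonzero rows, so the rank is 4.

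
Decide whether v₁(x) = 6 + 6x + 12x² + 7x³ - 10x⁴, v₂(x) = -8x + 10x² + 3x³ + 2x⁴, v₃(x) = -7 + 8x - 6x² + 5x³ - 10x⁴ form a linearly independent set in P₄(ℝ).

Take coordinates with respect to the standard basis {1, x, …, x⁴}.
Row-reduce the matrix whose columns are v₁, v₂, v₃.
The reduction yields 3 nonzero rows, so the rank is 3.
Since rank = 3 (the number of vectors), the set is linearly independent.

linearly independent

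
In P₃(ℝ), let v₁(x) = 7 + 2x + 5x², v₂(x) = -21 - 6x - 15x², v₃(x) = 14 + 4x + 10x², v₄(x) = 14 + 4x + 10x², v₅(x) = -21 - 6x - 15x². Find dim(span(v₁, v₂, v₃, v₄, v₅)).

dim = 1

Use coordinates relative to {1, x, …, x³}.
Form the matrix with v₁, v₂, v₃, v₄, v₅ as columns and reduce.
Exactly 1 pivot survives; hence the rank is 1.
(With 5 elements in a 4-dimensional space the rank is at most 4.)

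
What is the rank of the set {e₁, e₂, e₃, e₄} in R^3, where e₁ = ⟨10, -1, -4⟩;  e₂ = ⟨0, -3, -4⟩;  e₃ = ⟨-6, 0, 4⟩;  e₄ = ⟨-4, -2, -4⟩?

Row-reduce the 4×3 matrix with these as rows.
Exactly 3 pivots survive; hence the rank is 3.
(With 4 elements in a 3-dimensional space the rank is at most 3.)

rank 3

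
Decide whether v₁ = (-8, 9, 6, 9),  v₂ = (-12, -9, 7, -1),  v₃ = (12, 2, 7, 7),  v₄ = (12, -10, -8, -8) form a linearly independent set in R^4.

The matrix [v₁|v₂|v₃|v₄] has determinant 7236.
A nonzero determinant means the columns are linearly independent.

linearly independent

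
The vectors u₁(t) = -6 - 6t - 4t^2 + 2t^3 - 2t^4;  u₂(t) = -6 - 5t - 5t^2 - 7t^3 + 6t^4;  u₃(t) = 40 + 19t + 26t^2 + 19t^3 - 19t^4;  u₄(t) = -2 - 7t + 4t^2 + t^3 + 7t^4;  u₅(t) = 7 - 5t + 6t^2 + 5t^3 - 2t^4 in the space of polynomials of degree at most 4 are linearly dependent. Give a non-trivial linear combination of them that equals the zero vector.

Write each element as a vector in ℝ⁵ using {1, t, …, t^4}.
Set up α₁u₁ + … + α₅u₅ = 0 and solve the homogeneous system.
One solution (up to scaling) is (2, 2, 1, 1, -2).

2u₁ + 2u₂ + u₃ + u₄ - 2u₅ = 0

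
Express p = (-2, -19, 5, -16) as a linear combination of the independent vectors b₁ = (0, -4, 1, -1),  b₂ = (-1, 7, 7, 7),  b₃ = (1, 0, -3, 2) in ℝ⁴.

p = 3b₁ - b₂ - 3b₃

Since b₁, b₂, b₃ are independent, the coefficients expressing p are uniquely determined by a linear system.
Back-substitution yields (α₁, α₂, α₃) = (3, -1, -3).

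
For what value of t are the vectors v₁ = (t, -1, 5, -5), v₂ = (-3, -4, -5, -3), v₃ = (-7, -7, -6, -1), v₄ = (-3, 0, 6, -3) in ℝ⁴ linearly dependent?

Dependence holds iff the 4×4 matrix [v₁ v₂ v₃ v₄] is singular.
Cofactor expansion gives det = 135*t + 513.
Solving 135*t + 513 = 0 yields t = -19/5.

t = -19/5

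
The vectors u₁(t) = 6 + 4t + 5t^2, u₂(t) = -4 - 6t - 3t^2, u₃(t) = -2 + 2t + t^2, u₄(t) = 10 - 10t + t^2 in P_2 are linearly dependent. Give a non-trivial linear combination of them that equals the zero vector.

2u₁ + 2u₂ - 3u₃ - u₄ = 0

Take coordinates with respect to {1, t, t^2}.
Write the vectors as columns of a matrix and find a nonzero vector in its null space.
One solution (up to scaling) is (2, 2, -3, -1).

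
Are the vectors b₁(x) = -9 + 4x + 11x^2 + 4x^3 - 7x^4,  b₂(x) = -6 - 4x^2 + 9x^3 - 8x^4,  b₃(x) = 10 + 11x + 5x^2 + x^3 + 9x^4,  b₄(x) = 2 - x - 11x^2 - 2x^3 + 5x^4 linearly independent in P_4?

linearly independent

Take coordinates with respect to the standard basis {1, x, …, x^4}.
Place the vectors as rows of a 4×5 matrix and reduce to echelon form.
The reduction yields 4 nonzero rows, so the rank is 4.
Since rank = 4 (the number of vectors), the set is linearly independent.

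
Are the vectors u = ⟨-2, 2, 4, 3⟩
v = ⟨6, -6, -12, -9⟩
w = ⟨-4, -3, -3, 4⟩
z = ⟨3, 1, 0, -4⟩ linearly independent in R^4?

One vector is a scalar multiple of another, so the set is dependent.

linearly dependent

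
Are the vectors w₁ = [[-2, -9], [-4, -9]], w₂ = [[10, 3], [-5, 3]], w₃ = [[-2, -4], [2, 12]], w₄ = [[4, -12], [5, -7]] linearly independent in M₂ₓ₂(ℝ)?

linearly independent

Take coordinates with respect to the standard basis {E₁₁, E₁₂, E₂₁, E₂₂}.
Row-reduce the matrix whose columns are w₁, w₂, w₃, w₄.
The reduction yields 4 nonzero rows, so the rank is 4.
Since rank = 4 (the number of vectors), the set is linearly independent.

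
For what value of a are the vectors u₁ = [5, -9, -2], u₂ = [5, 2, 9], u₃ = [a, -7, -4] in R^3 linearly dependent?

The set is linearly dependent precisely when det[u₁; u₂; u₃] = 0.
Expanding, det = 165 - 77*a.
Solving 165 - 77*a = 0 yields a = 15/7.

a = 15/7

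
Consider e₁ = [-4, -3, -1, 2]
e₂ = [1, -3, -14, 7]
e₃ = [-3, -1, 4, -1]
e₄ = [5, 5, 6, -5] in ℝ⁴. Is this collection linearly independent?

The matrix [e₁|e₂|e₃|e₄] has determinant 0.
A zero determinant means the columns are linearly dependent.

linearly dependent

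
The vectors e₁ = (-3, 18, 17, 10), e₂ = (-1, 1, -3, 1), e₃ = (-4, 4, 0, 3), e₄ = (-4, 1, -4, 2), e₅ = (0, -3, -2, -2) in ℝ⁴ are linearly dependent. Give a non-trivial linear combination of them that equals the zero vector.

Row-reduce the matrix with e₁, e₂, e₃, e₄, e₅ as columns; the null space gives the coefficients.
The free variable yields coefficients (1, 1, -3, 2, 3) (any nonzero multiple also works).

e₁ + e₂ - 3e₃ + 2e₄ + 3e₅ = 0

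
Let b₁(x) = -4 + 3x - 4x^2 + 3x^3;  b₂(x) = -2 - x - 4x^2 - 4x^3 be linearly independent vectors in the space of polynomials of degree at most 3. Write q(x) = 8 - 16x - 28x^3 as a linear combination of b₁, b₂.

q = -4b₁ + 4b₂

Take coordinate vectors relative to {1, x, …, x^3}.
Since b₁, b₂ are independent, the coefficients expressing q are uniquely determined by a linear system.
Back-substitution yields (c₁, c₂) = (-4, 4).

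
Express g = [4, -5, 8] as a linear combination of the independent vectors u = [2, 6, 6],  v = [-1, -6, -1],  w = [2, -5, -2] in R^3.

Set up the augmented matrix [u | v | w | g] and row-reduce.
The system has the unique solution (α₁, α₂, α₃) = (2, 2, 1).

g = 2u + 2v + w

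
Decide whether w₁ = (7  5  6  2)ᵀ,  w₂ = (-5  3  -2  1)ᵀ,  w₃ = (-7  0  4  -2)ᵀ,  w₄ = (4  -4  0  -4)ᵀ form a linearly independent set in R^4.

linearly independent

The matrix [w₁|w₂|w₃|w₄] has determinant -1080.
A nonzero determinant means the columns are linearly independent.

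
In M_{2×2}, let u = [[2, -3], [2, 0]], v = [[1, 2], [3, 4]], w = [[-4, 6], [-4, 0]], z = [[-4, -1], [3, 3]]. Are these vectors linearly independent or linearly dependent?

linearly dependent

Take coordinates with respect to the standard basis {E₁₁, E₁₂, E₂₁, E₂₂}.
One vector is a scalar multiple of another, so the set is dependent.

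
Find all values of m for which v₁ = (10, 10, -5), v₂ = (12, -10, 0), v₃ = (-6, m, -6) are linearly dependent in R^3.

Place the vectors as rows of a 3×3 matrix; dependence ⇔ determinant zero.
Cofactor expansion gives det = 1620 - 60*m.
This vanishes exactly when m = 27.

m = 27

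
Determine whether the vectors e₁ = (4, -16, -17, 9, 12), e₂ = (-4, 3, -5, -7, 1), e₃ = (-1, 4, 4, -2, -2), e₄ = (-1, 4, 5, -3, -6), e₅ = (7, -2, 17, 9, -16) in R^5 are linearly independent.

Form the 5×5 matrix with these as columns; its determinant is 0.
A zero determinant means the columns are linearly dependent.

linearly dependent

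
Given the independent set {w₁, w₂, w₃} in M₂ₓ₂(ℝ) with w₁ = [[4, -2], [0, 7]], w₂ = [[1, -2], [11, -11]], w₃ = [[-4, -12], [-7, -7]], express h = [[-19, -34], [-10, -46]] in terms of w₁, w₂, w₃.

h = -2w₁ + w₂ + 3w₃

Take coordinate vectors relative to {E₁₁, E₁₂, E₂₁, E₂₂}.
Since w₁, w₂, w₃ are independent, the coefficients expressing h are uniquely determined by a linear system.
Back-substitution yields (a₁, a₂, a₃) = (-2, 1, 3).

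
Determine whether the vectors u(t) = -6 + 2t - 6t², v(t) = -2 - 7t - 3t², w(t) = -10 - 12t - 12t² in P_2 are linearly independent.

linearly dependent

Write each element as a coordinate vector in ℝ³ using {1, t, t²}.
The matrix [u|v|w] has determinant 0.
A zero determinant means the columns are linearly dependent.
Indeed u + 2v - w = 0.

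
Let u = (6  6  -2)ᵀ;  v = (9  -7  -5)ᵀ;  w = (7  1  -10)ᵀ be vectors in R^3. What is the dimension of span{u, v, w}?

dim = 3

Row-reduce the 3×3 matrix with these as rows.
The echelon form has 3 nonzero rows, so the rank is 3.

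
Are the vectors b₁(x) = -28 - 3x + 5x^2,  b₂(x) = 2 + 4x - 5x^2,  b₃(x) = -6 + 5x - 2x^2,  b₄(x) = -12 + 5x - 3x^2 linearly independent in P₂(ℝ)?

Take coordinates with respect to the standard basis {1, x, x^2}.
There are 4 vectors in a 3-dimensional space, so they cannot be linearly independent.

linearly dependent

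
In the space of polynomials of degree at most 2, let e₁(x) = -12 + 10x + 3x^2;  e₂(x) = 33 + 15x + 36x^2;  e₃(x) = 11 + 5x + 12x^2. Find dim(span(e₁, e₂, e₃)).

2

Use coordinates relative to {1, x, x^2}.
Form the matrix with e₁, e₂, e₃ as columns and reduce.
There are 2 pivot columns, so rank = 2.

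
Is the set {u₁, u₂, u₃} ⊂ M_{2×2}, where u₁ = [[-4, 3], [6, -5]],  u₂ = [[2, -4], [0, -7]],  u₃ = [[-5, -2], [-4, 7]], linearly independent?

linearly independent

Write each element as a coordinate vector in ℝ⁴ using {E₁₁, E₁₂, E₂₁, E₂₂}.
Place the vectors as rows of a 3×4 matrix and reduce to echelon form.
The reduction yields 3 nonzero rows, so the rank is 3.
Since rank = 3 (the number of vectors), the set is linearly independent.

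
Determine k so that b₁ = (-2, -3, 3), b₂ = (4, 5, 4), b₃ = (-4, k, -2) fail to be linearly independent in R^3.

The vectors are dependent exactly when the determinant of the matrix with rows b₁, b₂, b₃ vanishes.
Expanding, det = 20*k + 104.
Solving 20*k + 104 = 0 yields k = -26/5.

k = -26/5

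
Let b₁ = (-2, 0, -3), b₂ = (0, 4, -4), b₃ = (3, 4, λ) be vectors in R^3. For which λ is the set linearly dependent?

Dependence holds iff the 3×3 matrix [b₁ b₂ b₃] is singular.
Cofactor expansion gives det = 4 - 8*λ.
Setting this to zero gives λ = 1/2.

λ = 1/2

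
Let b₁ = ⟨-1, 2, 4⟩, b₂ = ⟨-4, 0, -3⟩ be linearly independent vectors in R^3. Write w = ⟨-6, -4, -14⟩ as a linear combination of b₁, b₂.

w = -2b₁ + 2b₂

Since b₁, b₂ are independent, the coefficients expressing w are uniquely determined by a linear system.
The system has the unique solution (a₁, a₂) = (-2, 2).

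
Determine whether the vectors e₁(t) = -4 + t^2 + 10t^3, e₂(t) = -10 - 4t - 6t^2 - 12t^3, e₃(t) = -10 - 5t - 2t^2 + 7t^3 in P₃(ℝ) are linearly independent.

linearly independent

Write each element as a coordinate vector in ℝ⁴ using {1, t, …, t^3}.
Place the vectors as rows of a 3×4 matrix and reduce to echelon form.
The reduction yields 3 nonzero rows, so the rank is 3.
Since rank = 3 (the number of vectors), the set is linearly independent.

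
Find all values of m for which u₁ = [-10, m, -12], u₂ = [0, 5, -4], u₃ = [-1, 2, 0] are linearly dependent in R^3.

The set is linearly dependent precisely when det[u₁; u₂; u₃] = 0.
The determinant works out to 4*m - 140.
Solving 4*m - 140 = 0 yields m = 35.

m = 35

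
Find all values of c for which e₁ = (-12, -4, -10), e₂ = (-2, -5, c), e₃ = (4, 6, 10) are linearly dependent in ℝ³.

c = -55/7

Place the vectors as rows of a 3×3 matrix; dependence ⇔ determinant zero.
The determinant works out to 56*c + 440.
This vanishes exactly when c = -55/7.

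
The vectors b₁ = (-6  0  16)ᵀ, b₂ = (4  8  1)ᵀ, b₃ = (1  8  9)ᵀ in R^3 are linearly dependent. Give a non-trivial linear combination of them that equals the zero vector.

b₁ + 2b₂ - 2b₃ = 0

Set up α₁b₁ + … + α₃b₃ = 0 and solve the homogeneous system.
One solution (up to scaling) is (1, 2, -2).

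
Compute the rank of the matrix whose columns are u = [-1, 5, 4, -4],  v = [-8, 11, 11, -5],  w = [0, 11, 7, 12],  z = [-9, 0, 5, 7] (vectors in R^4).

Apply Gaussian elimination to the matrix whose rows are u, v, w, z.
Exactly 4 pivots survive; hence the rank is 4.

4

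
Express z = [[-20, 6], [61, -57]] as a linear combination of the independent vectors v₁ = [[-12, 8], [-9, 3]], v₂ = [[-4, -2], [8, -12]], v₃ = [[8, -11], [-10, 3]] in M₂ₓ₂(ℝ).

z = -v₁ + 4v₂ - 2v₃

Take coordinate vectors relative to {E₁₁, E₁₂, E₂₁, E₂₂}.
Write z = a₁v₁ + … + a₃v₃ and equate components.
Back-substitution yields (a₁, a₂, a₃) = (-1, 4, -2).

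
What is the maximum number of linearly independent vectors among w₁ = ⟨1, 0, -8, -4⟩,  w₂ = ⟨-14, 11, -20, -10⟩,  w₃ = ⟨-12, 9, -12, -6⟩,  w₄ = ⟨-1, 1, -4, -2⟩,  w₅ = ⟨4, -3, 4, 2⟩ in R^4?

2

Put the 4×5 matrix [w₁|w₂|w₃|w₄|w₅] into echelon form.
Reduction leaves 2 leading entries, giving rank 2.
(With 5 elements in a 4-dimensional space the rank is at most 4.)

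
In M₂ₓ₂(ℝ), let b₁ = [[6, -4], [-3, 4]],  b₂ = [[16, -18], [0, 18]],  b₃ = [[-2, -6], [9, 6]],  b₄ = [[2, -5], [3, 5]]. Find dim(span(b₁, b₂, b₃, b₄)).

dim = 2

Represent each element by its coordinate vector in ℝ⁴.
Form the matrix with b₁, b₂, b₃, b₄ as columns and reduce.
Reduction leaves 2 leading entries, giving rank 2.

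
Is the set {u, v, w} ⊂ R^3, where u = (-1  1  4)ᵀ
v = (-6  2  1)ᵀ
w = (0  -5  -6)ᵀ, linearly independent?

Place the vectors as rows of a 3×3 matrix and reduce to echelon form.
The reduction yields 3 nonzero rows, so the rank is 3.
Since rank = 3 (the number of vectors), the set is linearly independent.

linearly independent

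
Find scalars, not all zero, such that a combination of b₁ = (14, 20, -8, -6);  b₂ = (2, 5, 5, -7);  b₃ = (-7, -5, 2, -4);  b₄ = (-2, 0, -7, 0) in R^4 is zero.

b₁ - 2b₂ + 2b₃ - 2b₄ = 0

Solve the homogeneous system with b₁, b₂, b₃, b₄ as columns by row-reducing the coefficient matrix.
A generator of the null space is (1, -2, 2, -2).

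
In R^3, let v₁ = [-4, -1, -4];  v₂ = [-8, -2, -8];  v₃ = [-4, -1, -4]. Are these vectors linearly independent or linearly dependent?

Form the 3×3 matrix with these as columns; its determinant is 0.
A zero determinant means the columns are linearly dependent.
Indeed 2v₁ - v₂ = 0.

linearly dependent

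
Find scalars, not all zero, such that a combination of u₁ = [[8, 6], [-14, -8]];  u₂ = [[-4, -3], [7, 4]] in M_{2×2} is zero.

u₁ + 2u₂ = 0

Take coordinates with respect to {E₁₁, E₁₂, E₂₁, E₂₂}.
Row-reduce the matrix with u₁, u₂ as columns; the null space gives the coefficients.
A generator of the null space is (1, 2).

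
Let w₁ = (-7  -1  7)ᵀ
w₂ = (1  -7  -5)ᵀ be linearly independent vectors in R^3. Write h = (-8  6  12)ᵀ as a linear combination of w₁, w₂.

h = w₁ - w₂

Write h = α₁w₁ + α₂w₂ and equate components.
Row-reducing the augmented matrix gives the unique coefficients (α₁, α₂) = (1, -1).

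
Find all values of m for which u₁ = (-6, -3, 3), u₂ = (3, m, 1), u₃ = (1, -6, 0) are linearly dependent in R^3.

m = -31

The set is linearly dependent precisely when det[u₁; u₂; u₃] = 0.
Cofactor expansion gives det = -3*m - 93.
This vanishes exactly when m = -31.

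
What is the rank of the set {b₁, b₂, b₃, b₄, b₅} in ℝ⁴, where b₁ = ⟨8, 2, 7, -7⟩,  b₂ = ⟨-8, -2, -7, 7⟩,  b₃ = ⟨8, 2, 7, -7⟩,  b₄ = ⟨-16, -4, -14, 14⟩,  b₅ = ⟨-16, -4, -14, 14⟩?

1

Apply Gaussian elimination to the matrix whose rows are b₁, b₂, b₃, b₄, b₅.
There is 1 pivot column, so rank = 1.
(With 5 elements in a 4-dimensional space the rank is at most 4.)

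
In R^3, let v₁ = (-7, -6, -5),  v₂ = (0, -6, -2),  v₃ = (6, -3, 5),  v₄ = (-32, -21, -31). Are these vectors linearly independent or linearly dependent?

linearly dependent

There are 4 vectors in a 3-dimensional space, so they cannot be linearly independent.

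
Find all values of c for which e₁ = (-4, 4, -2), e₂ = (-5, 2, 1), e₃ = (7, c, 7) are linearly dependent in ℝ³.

c = -10

The set is linearly dependent precisely when det[e₁; e₂; e₃] = 0.
The determinant works out to 14*c + 140.
This vanishes exactly when c = -10.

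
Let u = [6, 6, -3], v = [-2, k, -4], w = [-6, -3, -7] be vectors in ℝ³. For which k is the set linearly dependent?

Place the vectors as rows of a 3×3 matrix; dependence ⇔ determinant zero.
The determinant works out to -60*k - 30.
Setting this to zero gives k = -1/2.

k = -1/2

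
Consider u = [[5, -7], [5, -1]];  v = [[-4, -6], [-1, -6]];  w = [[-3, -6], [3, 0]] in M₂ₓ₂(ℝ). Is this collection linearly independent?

Write each element as a coordinate vector in ℝ⁴ using {E₁₁, E₁₂, E₂₁, E₂₂}.
Place the vectors as rows of a 3×4 matrix and reduce to echelon form.
The reduction yields 3 nonzero rows, so the rank is 3.
Since rank = 3 (the number of vectors), the set is linearly independent.

linearly independent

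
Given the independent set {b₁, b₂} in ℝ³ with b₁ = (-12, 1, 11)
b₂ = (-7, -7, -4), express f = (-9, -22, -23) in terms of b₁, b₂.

Solve the system with b₁, b₂ as columns and f as the right-hand side.
Back-substitution yields (c₁, c₂) = (-1, 3).

f = -b₁ + 3b₂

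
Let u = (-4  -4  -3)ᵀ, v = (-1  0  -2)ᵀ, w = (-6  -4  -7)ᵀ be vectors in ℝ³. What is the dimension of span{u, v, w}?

Put the 3×3 matrix [u|v|w] into echelon form.
Reduction leaves 2 leading entries, giving rank 2.

dim = 2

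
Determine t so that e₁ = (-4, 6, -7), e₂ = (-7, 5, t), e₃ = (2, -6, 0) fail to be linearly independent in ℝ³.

t = -56/3

Dependence holds iff the 3×3 matrix [e₁ e₂ e₃] is singular.
The determinant works out to -12*t - 224.
Solving -12*t - 224 = 0 yields t = -56/3.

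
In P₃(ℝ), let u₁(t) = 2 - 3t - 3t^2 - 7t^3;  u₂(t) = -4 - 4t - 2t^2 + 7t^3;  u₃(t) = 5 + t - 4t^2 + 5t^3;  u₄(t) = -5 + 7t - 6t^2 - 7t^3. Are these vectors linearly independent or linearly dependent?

linearly independent

Write each element as a coordinate vector in ℝ⁴ using {1, t, …, t^3}.
The matrix [u₁|u₂|u₃|u₄] has determinant -5930.
A nonzero determinant means the columns are linearly independent.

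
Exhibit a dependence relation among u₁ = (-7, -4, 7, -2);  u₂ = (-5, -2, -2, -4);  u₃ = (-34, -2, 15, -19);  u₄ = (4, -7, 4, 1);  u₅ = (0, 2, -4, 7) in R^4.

3u₁ + u₂ - u₃ - 2u₄ - u₅ = 0

Write the vectors as columns of a matrix and find a nonzero vector in its null space.
The free variable yields coefficients (3, 1, -1, -2, -1) (any nonzero multiple also works).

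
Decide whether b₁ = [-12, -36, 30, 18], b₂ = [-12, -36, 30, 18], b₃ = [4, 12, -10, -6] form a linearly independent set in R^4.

Row-reduce the matrix whose columns are b₁, b₂, b₃.
The reduction yields 1 nonzero row, so the rank is 1.
Since rank 1 < 3, the set is linearly dependent.

linearly dependent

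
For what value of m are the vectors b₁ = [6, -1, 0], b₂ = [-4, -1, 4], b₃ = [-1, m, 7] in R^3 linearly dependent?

m = -11/4

Place the vectors as rows of a 3×3 matrix; dependence ⇔ determinant zero.
The determinant works out to -24*m - 66.
This vanishes exactly when m = -11/4.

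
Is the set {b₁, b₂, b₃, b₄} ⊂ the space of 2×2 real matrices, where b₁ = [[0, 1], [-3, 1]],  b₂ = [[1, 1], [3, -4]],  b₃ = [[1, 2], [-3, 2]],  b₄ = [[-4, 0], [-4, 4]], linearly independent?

linearly independent

Write each element as a coordinate vector in ℝ⁴ using {E₁₁, E₁₂, E₂₁, E₂₂}.
Row-reduce the matrix whose columns are b₁, b₂, b₃, b₄.
The reduction yields 4 nonzero rows, so the rank is 4.
Since rank = 4 (the number of vectors), the set is linearly independent.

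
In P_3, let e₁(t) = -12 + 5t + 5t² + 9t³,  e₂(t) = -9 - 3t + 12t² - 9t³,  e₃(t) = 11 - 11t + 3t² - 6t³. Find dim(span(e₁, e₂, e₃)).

dim = 3

Use coordinates relative to {1, t, …, t³}.
Form the matrix with e₁, e₂, e₃ as columns and reduce.
Exactly 3 pivots survive; hence the rank is 3.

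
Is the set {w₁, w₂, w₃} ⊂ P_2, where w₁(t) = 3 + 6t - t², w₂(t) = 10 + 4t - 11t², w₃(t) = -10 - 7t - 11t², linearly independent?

Take coordinates with respect to the standard basis {1, t, t²}.
The matrix [w₁|w₂|w₃] has determinant 987.
A nonzero determinant means the columns are linearly independent.

linearly independent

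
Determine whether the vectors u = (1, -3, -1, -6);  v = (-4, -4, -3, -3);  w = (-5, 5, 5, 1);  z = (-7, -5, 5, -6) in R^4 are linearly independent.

linearly independent

Form the 4×4 matrix with these as columns; its determinant is -1530.
A nonzero determinant means the columns are linearly independent.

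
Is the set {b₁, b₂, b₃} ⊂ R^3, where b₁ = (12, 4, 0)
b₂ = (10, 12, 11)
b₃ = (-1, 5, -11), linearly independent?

Row-reduce the matrix whose columns are b₁, b₂, b₃.
The reduction yields 3 nonzero rows, so the rank is 3.
Since rank = 3 (the number of vectors), the set is linearly independent.

linearly independent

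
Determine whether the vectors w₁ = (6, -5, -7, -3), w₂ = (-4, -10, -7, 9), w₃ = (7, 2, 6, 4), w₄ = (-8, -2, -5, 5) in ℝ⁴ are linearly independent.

Place the vectors as rows of a 4×4 matrix and reduce to echelon form.
The reduction yields 4 nonzero rows, so the rank is 4.
Since rank = 4 (the number of vectors), the set is linearly independent.

linearly independent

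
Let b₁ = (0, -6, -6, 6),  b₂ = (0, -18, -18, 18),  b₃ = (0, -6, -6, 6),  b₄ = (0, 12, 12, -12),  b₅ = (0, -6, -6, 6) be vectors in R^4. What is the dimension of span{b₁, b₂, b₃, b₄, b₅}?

Form the matrix with b₁, b₂, b₃, b₄, b₅ as columns and reduce.
Exactly 1 pivot survives; hence the rank is 1.
(With 5 elements in a 4-dimensional space the rank is at most 4.)

dim = 1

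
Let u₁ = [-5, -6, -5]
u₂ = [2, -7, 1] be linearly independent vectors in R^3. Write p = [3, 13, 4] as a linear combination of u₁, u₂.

p = -u₁ - u₂

Write p = α₁u₁ + α₂u₂ and equate components.
Back-substitution yields (α₁, α₂) = (-1, -1).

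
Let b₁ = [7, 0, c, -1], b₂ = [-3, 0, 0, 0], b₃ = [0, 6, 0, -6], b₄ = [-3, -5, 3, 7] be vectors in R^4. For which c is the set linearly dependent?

c = -3/2

Place the vectors as rows of a 4×4 matrix; dependence ⇔ determinant zero.
Cofactor expansion gives det = -36*c - 54.
Setting this to zero gives c = -3/2.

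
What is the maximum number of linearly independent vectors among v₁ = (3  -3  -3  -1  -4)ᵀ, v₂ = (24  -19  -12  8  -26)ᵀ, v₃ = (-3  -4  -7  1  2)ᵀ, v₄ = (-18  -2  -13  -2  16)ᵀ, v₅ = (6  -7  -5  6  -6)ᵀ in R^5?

3

Apply Gaussian elimination to the matrix whose rows are v₁, v₂, v₃, v₄, v₅.
There are 3 pivot columns, so rank = 3.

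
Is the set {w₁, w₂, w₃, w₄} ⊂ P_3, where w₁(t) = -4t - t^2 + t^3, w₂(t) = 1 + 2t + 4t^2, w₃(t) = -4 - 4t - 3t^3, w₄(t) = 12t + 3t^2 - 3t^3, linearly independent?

Take coordinates with respect to the standard basis {1, t, …, t^3}.
One vector is a scalar multiple of another, so the set is dependent.

linearly dependent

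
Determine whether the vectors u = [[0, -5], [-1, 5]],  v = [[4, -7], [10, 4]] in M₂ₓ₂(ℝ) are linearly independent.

Take coordinates with respect to the standard basis {E₁₁, E₁₂, E₂₁, E₂₂}.
Place the vectors as rows of a 2×4 matrix and reduce to echelon form.
The reduction yields 2 nonzero rows, so the rank is 2.
Since rank = 2 (the number of vectors), the set is linearly independent.

linearly independent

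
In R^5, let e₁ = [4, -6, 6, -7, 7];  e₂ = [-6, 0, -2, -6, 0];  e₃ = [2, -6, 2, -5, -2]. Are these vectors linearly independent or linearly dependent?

Place the vectors as rows of a 3×5 matrix and reduce to echelon form.
The reduction yields 3 nonzero rows, so the rank is 3.
Since rank = 3 (the number of vectors), the set is linearly independent.

linearly independent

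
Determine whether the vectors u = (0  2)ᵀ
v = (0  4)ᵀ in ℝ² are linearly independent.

linearly dependent

The matrix [u|v] has determinant 0.
A zero determinant means the columns are linearly dependent.
Indeed 2u - v = 0.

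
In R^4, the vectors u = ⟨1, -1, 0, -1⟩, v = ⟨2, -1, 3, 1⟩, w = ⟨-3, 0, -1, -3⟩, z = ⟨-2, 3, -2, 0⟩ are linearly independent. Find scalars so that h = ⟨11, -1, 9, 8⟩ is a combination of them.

Set up the augmented matrix [u | v | w | z | h] and row-reduce.
Row-reducing the augmented matrix gives the unique coefficients (c₁, …, c₄) = (1, 3, -2, 1).

h = u + 3v - 2w + z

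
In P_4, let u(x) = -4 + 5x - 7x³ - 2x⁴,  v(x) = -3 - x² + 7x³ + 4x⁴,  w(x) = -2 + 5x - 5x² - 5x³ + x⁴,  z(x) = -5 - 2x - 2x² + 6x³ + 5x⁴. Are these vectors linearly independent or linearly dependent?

linearly independent

Write each element as a coordinate vector in ℝ⁵ using {1, x, …, x⁴}.
Row-reduce the matrix whose columns are u, v, w, z.
The reduction yields 4 nonzero rows, so the rank is 4.
Since rank = 4 (the number of vectors), the set is linearly independent.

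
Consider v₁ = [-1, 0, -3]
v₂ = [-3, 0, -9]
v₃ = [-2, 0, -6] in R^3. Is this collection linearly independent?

linearly dependent

Form the 3×3 matrix with these as columns; its determinant is 0.
A zero determinant means the columns are linearly dependent.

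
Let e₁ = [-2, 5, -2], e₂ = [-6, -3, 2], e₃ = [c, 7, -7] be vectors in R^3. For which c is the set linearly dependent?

c = 35

Place the vectors as rows of a 3×3 matrix; dependence ⇔ determinant zero.
Cofactor expansion gives det = 4*c - 140.
This vanishes exactly when c = 35.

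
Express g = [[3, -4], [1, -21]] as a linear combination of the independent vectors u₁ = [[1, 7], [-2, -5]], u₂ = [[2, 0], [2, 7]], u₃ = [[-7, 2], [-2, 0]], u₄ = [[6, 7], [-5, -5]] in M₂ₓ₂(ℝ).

Take coordinate vectors relative to {E₁₁, E₁₂, E₂₁, E₂₂}.
Set up the augmented matrix [u₁ | u₂ | u₃ | u₄ | g] and row-reduce.
The system has the unique solution (c₁, …, c₄) = (1, -3, -2, -1).

g = u₁ - 3u₂ - 2u₃ - u₄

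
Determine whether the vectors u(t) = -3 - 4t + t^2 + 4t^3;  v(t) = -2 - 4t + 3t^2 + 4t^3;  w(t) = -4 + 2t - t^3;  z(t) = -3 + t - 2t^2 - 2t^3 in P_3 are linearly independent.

Write each element as a coordinate vector in ℝ⁴ using {1, t, …, t^3}.
The matrix [u|v|w|z] has determinant -69.
A nonzero determinant means the columns are linearly independent.

linearly independent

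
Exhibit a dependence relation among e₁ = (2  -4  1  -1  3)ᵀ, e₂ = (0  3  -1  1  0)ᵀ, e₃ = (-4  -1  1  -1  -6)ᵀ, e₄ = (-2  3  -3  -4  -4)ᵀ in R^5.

Set up α₁e₁ + … + α₄e₄ = 0 and solve the homogeneous system.
The free variable yields coefficients (2, 3, 1, 0) (any nonzero multiple also works).

2e₁ + 3e₂ + e₃ = 0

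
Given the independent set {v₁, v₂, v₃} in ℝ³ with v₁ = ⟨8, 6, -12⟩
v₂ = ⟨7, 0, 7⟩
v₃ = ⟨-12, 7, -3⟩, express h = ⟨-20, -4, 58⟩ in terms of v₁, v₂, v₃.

h = -3v₁ + 4v₂ + 2v₃

Since v₁, v₂, v₃ are independent, the coefficients expressing h are uniquely determined by a linear system.
Back-substitution yields (a₁, a₂, a₃) = (-3, 4, 2).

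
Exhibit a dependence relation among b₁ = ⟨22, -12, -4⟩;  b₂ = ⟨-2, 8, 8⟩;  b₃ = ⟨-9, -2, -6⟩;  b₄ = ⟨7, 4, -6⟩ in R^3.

b₁ + 2b₂ + 2b₃ = 0

Solve the homogeneous system with b₁, b₂, b₃, b₄ as columns by row-reducing the coefficient matrix.
A generator of the null space is (1, 2, 2, 0).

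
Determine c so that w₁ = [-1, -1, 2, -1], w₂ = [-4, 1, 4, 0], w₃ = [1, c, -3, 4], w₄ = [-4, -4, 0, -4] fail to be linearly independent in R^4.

The vectors are dependent exactly when the determinant of the matrix with rows w₁, w₂, w₃, w₄ vanishes.
Cofactor expansion gives det = 32*c - 152.
Solving 32*c - 152 = 0 yields c = 19/4.

c = 19/4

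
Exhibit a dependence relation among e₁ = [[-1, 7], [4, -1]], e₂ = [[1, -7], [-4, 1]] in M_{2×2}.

Pass to coordinate vectors relative to the basis {E₁₁, E₁₂, E₂₁, E₂₂}.
Solve the homogeneous system with e₁, e₂ as columns by row-reducing the coefficient matrix.
A generator of the null space is (1, 1).

e₁ + e₂ = 0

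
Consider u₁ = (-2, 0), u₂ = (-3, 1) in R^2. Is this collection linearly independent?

Place the vectors as rows of a 2×2 matrix and reduce to echelon form.
The reduction yields 2 nonzero rows, so the rank is 2.
Since rank = 2 (the number of vectors), the set is linearly independent.

linearly independent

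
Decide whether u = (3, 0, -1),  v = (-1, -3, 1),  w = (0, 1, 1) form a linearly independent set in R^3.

The matrix [u|v|w] has determinant -11.
A nonzero determinant means the columns are linearly independent.

linearly independent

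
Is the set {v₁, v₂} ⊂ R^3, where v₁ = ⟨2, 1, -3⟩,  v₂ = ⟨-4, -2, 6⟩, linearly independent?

linearly dependent

One vector is a scalar multiple of another, so the set is dependent.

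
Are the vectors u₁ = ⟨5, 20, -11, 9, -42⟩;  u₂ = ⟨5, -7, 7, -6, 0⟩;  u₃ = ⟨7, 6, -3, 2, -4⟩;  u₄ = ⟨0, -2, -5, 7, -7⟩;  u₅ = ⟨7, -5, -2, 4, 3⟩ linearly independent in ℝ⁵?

linearly dependent

The matrix [u₁|u₂|u₃|u₄|u₅] has determinant 0.
A zero determinant means the columns are linearly dependent.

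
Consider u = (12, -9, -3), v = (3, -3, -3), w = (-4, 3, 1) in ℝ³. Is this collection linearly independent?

Place the vectors as rows of a 3×3 matrix and reduce to echelon form.
The reduction yields 2 nonzero rows, so the rank is 2.
Since rank 2 < 3, the set is linearly dependent.

linearly dependent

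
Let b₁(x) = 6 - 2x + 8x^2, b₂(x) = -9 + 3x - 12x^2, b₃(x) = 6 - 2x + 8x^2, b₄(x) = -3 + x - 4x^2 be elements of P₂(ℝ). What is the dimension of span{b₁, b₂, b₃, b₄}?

dim = 1

Pass to coordinate vectors with respect to the basis {1, x, x^2}.
Form the matrix with b₁, b₂, b₃, b₄ as columns and reduce.
Reduction leaves 1 leading entry, giving rank 1.
(With 4 elements in a 3-dimensional space the rank is at most 3.)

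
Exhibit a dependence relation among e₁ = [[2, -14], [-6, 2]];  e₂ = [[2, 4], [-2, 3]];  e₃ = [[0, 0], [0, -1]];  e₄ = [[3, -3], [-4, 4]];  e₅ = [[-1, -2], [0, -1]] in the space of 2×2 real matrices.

e₁ + e₂ - e₃ - 2e₄ - 2e₅ = 0

Pass to coordinate vectors relative to the basis {E₁₁, E₁₂, E₂₁, E₂₂}.
Set up α₁e₁ + … + α₅e₅ = 0 and solve the homogeneous system.
The free variable yields coefficients (1, 1, -1, -2, -2) (any nonzero multiple also works).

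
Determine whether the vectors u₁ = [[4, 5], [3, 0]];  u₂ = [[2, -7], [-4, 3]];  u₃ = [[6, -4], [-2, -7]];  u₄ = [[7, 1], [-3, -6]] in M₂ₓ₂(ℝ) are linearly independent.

linearly independent

Write each element as a coordinate vector in ℝ⁴ using {E₁₁, E₁₂, E₂₁, E₂₂}.
Row-reduce the matrix whose columns are u₁, u₂, u₃, u₄.
The reduction yields 4 nonzero rows, so the rank is 4.
Since rank = 4 (the number of vectors), the set is linearly independent.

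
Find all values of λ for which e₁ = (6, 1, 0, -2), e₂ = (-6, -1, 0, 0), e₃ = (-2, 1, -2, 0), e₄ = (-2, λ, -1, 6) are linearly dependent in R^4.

λ = 1/3

Dependence holds iff the 4×4 matrix [e₁ e₂ e₃ e₄] is singular.
The determinant works out to 8 - 24*λ.
This vanishes exactly when λ = 1/3.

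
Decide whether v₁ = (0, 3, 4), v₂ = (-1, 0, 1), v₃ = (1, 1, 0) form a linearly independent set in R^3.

The matrix [v₁|v₂|v₃] has determinant -1.
A nonzero determinant means the columns are linearly independent.

linearly independent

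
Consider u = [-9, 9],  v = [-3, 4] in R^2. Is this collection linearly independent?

linearly independent

Form the 2×2 matrix with these as columns; its determinant is -9.
A nonzero determinant means the columns are linearly independent.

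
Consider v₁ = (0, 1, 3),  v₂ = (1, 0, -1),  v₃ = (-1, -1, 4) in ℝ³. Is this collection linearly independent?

Row-reduce the matrix whose columns are v₁, v₂, v₃.
The reduction yields 3 nonzero rows, so the rank is 3.
Since rank = 3 (the number of vectors), the set is linearly independent.

linearly independent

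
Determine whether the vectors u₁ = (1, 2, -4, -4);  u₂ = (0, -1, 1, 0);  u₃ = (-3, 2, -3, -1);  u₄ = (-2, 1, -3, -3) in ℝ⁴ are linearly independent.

linearly independent

Row-reduce the matrix whose columns are u₁, u₂, u₃, u₄.
The reduction yields 4 nonzero rows, so the rank is 4.
Since rank = 4 (the number of vectors), the set is linearly independent.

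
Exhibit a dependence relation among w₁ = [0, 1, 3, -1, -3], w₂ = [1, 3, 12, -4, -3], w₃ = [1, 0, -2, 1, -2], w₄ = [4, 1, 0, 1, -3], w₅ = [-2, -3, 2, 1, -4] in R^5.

2w₁ - w₂ - 3w₃ + w₄ = 0

Row-reduce the matrix with w₁, w₂, w₃, w₄, w₅ as columns; the null space gives the coefficients.
A generator of the null space is (2, -1, -3, 1, 0).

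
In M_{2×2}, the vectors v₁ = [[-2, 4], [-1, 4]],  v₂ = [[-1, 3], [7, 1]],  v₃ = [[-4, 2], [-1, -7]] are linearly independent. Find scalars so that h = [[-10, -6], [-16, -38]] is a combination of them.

Identify each element with its coordinate vector in ℝ⁴ via {E₁₁, E₁₂, E₂₁, E₂₂}.
Since v₁, v₂, v₃ are independent, the coefficients expressing h are uniquely determined by a linear system.
The system has the unique solution (α₁, α₂, α₃) = (-2, -2, 4).

h = -2v₁ - 2v₂ + 4v₃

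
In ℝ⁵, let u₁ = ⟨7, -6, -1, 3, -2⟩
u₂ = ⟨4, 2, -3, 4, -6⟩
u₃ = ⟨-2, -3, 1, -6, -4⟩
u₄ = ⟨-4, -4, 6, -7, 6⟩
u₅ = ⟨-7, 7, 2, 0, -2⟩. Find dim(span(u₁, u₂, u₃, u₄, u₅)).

5

Form the matrix with u₁, u₂, u₃, u₄, u₅ as columns and reduce.
There are 5 pivot columns, so rank = 5.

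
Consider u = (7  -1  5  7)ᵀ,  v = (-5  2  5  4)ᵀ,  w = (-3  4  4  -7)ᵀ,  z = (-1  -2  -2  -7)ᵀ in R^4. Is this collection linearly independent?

Form the 4×4 matrix with these as columns; its determinant is 1962.
A nonzero determinant means the columns are linearly independent.

linearly independent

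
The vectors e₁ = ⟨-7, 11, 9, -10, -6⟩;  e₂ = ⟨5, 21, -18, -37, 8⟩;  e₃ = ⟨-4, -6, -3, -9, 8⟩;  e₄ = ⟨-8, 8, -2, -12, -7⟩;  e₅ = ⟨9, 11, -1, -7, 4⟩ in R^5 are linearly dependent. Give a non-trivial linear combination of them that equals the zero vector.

e₁ + e₂ - e₃ - 2e₄ - 2e₅ = 0

Set up α₁e₁ + … + α₅e₅ = 0 and solve the homogeneous system.
A generator of the null space is (1, 1, -1, -2, -2).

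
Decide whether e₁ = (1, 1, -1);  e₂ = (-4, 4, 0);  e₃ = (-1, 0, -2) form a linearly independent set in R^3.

The matrix [e₁|e₂|e₃] has determinant -20.
A nonzero determinant means the columns are linearly independent.

linearly independent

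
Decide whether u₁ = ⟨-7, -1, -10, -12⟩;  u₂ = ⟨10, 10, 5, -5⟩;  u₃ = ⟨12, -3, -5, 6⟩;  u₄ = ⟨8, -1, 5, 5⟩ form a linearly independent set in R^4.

linearly independent

The matrix [u₁|u₂|u₃|u₄] has determinant -9255.
A nonzero determinant means the columns are linearly independent.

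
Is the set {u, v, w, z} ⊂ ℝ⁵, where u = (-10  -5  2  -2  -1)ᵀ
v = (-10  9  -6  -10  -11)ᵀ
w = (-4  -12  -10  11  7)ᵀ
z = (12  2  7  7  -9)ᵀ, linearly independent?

linearly independent

Row-reduce the matrix whose columns are u, v, w, z.
The reduction yields 4 nonzero rows, so the rank is 4.
Since rank = 4 (the number of vectors), the set is linearly independent.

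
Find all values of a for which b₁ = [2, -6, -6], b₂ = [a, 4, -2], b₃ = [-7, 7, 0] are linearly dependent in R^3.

a = -16/3

The vectors are dependent exactly when the determinant of the matrix with rows b₁, b₂, b₃ vanishes.
Cofactor expansion gives det = -42*a - 224.
This vanishes exactly when a = -16/3.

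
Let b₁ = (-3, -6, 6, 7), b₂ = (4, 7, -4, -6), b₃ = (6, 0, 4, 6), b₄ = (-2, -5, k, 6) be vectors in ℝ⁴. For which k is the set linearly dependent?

The vectors are dependent exactly when the determinant of the matrix with rows b₁, b₂, b₃, b₄ vanishes.
Expanding, det = 60*k - 288.
Solving 60*k - 288 = 0 yields k = 24/5.

k = 24/5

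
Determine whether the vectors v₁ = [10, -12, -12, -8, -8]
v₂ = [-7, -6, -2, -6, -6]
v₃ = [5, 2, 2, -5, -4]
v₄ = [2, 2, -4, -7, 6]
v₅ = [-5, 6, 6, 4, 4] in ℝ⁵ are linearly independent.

One vector is a scalar multiple of another, so the set is dependent.

linearly dependent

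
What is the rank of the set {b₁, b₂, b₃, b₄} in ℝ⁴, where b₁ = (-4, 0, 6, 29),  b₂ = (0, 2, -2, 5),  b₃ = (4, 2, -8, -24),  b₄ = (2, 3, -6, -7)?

Apply Gaussian elimination to the matrix whose rows are b₁, b₂, b₃, b₄.
There are 2 pivot columns, so rank = 2.

2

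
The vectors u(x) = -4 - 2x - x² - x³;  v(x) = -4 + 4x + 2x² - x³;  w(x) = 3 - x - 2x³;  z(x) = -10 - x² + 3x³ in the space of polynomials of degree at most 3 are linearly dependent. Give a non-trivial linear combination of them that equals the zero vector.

Pass to coordinate vectors relative to the basis {1, x, …, x³}.
Solve the homogeneous system with u, v, w, z as columns by row-reducing the coefficient matrix.
A generator of the null space is (1, 0, -2, -1).

u - 2w - z = 0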